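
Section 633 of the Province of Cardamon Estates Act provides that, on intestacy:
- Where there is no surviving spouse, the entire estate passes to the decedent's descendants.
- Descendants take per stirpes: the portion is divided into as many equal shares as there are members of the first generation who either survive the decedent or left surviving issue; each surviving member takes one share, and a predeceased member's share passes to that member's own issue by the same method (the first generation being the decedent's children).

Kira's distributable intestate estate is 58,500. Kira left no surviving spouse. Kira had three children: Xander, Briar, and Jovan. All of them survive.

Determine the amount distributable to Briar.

The entire 58,500 passes to the descendants.
That amount (58,500) is divided into 3 shares of 19,500: Xander, Briar, and Jovan each take 19,500.

Briar receives 19,500.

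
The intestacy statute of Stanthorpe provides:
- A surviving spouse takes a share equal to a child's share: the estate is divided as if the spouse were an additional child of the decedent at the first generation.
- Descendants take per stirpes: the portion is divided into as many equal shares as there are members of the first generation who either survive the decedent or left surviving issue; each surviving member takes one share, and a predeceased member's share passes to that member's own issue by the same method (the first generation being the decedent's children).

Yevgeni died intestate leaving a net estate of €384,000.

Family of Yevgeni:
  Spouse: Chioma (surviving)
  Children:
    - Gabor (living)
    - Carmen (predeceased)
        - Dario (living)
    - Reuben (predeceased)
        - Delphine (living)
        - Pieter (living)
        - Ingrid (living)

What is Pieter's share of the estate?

The spouse counts as an additional share at the children's level, so there are 4 primary shares of €96,000. Chioma takes one such share (€96,000).
The children's combined portion (€288,000) is divided into 3 shares of €96,000: Gabor takes €96,000; Carmen's €96,000 share passes to Carmen's issue; Reuben's €96,000 share passes to Reuben's issue.
Carmen's share (€96,000) passes entirely to Dario.
Reuben's share (€96,000) is divided into 3 shares of €32,000: Delphine, Pieter, and Ingrid each take €32,000.

Pieter receives €32,000.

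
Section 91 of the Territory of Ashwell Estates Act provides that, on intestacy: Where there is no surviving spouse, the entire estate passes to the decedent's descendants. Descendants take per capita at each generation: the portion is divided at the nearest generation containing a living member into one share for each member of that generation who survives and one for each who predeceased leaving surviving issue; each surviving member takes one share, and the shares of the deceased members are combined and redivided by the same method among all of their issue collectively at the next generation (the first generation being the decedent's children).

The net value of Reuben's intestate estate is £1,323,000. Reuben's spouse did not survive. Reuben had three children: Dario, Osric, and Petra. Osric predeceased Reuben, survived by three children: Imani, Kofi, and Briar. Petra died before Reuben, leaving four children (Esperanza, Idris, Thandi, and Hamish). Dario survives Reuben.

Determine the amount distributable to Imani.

Imani receives £126,000.

The entire £1,323,000 passes to the descendants.
That amount (£1,323,000) is divided at the children's generation into 3 shares of £441,000. Dario takes £441,000. The 2 shares of the deceased (Osric and Petra) are combined into a pool of £882,000.
That pool (£882,000) is divided at the grandchildren's generation equally among Imani, Kofi, Briar, Esperanza, Idris, Thandi, and Hamish: £126,000 each.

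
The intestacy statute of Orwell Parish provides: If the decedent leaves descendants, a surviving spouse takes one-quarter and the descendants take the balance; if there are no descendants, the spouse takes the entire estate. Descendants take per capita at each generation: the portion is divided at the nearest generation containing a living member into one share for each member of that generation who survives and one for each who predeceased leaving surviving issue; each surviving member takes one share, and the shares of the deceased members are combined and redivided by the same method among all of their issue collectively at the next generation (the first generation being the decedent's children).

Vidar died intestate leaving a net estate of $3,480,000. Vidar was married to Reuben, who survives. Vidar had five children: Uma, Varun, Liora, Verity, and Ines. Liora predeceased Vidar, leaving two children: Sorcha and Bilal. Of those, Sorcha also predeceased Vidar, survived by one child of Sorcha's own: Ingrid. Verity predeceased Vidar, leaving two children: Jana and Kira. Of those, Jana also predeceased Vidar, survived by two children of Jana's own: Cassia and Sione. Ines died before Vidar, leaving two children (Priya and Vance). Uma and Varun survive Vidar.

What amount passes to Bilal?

Reuben takes one-quarter of $3,480,000 = $870,000. The remaining $2,610,000 passes to the descendants.
The descendants' portion ($2,610,000) is divided at the children's generation into 5 shares of $522,000. Uma and Varun each take $522,000. The 3 shares of the deceased (Liora, Verity, and Ines) are combined into a pool of $1,566,000.
That pool ($1,566,000) is divided at the grandchildren's generation into 6 shares of $261,000. Bilal, Kira, Priya, and Vance each take $261,000. The 2 shares of the deceased (Sorcha and Jana) are combined into a pool of $522,000.
That pool ($522,000) is divided at the great-grandchildren's generation equally among Ingrid, Cassia, and Sione: $174,000 each.

Bilal receives $261,000.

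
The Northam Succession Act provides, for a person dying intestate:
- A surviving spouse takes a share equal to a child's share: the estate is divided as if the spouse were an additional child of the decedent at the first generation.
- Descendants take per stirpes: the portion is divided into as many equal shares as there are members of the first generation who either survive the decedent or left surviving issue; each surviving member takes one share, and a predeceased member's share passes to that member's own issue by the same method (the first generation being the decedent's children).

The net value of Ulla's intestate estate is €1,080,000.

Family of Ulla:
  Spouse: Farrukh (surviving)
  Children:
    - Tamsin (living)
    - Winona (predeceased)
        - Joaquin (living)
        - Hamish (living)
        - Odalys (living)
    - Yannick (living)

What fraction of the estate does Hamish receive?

Hamish receives 1/12 of the estate.

The spouse counts as an additional share at the children's level, so there are 4 primary shares of €270,000. Farrukh takes one such share (€270,000).
The children's combined portion (€810,000) is divided into 3 shares of €270,000: Tamsin and Yannick each take €270,000; Winona's €270,000 share passes to Winona's issue.
Winona's share (€270,000) is divided into 3 shares of €90,000: Joaquin, Hamish, and Odalys each take €90,000.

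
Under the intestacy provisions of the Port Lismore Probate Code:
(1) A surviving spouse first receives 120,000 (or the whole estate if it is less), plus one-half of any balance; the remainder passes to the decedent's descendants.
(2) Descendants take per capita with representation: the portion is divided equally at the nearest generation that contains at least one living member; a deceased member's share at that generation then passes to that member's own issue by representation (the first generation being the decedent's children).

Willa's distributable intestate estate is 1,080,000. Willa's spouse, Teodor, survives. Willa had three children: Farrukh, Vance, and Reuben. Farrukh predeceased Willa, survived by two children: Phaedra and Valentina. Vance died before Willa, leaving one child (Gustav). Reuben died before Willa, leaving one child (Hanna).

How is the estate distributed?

Teodor: 600,000; Phaedra: 120,000; Valentina: 120,000; Gustav: 120,000; Hanna: 120,000

Teodor first takes 120,000, leaving a balance of 960,000. Teodor then takes one-half of the balance (480,000), for a total of 600,000. The remaining 480,000 passes to the descendants.
No child survives, so the initial division is made at the grandchildren's generation.
The descendants' portion (480,000) is divided into 4 shares of 120,000: Phaedra, Valentina, Gustav, and Hanna each take 120,000.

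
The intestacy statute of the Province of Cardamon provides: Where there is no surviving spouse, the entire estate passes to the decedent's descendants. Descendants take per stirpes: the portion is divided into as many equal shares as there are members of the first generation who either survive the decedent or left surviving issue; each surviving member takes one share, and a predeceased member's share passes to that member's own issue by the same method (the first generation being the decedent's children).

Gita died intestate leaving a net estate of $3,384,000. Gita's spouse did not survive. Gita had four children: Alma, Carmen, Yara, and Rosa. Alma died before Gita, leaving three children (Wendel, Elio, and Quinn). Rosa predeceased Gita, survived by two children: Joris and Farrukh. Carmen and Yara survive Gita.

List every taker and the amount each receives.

The entire $3,384,000 passes to the descendants.
That amount ($3,384,000) is divided into 4 shares of $846,000: Carmen and Yara each take $846,000; Alma's $846,000 share passes to Alma's issue; Rosa's $846,000 share passes to Rosa's issue.
Alma's share ($846,000) is divided into 3 shares of $282,000: Wendel, Elio, and Quinn each take $282,000.
Rosa's share ($846,000) is divided into 2 shares of $423,000: Joris and Farrukh each take $423,000.

Wendel: $282,000; Elio: $282,000; Quinn: $282,000; Carmen: $846,000; Yara: $846,000; Joris: $423,000; Farrukh: $423,000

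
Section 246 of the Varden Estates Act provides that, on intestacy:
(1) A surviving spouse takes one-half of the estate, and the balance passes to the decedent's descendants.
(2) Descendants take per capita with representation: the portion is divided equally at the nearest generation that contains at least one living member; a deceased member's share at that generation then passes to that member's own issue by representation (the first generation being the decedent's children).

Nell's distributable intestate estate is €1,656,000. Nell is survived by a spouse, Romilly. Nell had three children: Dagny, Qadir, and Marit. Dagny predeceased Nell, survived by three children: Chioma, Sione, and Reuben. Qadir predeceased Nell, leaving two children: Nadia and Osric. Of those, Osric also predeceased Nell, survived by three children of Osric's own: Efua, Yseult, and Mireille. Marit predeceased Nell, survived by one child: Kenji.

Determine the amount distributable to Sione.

Sione receives €138,000.

Romilly takes one-half of €1,656,000 = €828,000. The remaining €828,000 passes to the descendants.
No child survives, so the initial division is made at the grandchildren's generation.
The descendants' portion (€828,000) is divided into 6 shares of €138,000: Chioma, Sione, Reuben, Nadia, and Kenji each take €138,000; Osric's €138,000 share passes to Osric's issue.
Osric's share (€138,000) is divided into 3 shares of €46,000: Efua, Yseult, and Mireille each take €46,000.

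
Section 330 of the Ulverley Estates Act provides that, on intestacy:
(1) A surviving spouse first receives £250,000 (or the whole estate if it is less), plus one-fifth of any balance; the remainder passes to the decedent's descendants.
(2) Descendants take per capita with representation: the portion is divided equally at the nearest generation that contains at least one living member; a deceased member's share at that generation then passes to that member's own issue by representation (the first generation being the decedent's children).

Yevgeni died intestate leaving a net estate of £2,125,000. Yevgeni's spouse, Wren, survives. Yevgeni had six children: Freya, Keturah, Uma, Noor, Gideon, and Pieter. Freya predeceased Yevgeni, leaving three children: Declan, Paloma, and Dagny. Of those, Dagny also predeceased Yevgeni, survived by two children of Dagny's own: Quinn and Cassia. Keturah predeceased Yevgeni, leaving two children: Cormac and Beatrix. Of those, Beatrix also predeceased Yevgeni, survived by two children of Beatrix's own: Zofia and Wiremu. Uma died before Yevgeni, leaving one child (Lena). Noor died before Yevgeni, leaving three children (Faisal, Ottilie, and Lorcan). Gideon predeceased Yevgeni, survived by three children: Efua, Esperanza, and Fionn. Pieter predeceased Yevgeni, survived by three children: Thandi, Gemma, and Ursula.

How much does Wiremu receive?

Wren first takes £250,000, leaving a balance of £1,875,000. Wren then takes one-fifth of the balance (£375,000), for a total of £625,000. The remaining £1,500,000 passes to the descendants.
No child survives, so the initial division is made at the grandchildren's generation.
The descendants' portion (£1,500,000) is divided into 15 shares of £100,000: Declan, Paloma, Cormac, Lena, Faisal, Ottilie, Lorcan, Efua, Esperanza, Fionn, Thandi, Gemma, and Ursula each take £100,000; Dagny's £100,000 share passes to Dagny's issue; Beatrix's £100,000 share passes to Beatrix's issue.
Dagny's share (£100,000) is divided into 2 shares of £50,000: Quinn and Cassia each take £50,000.
Beatrix's share (£100,000) is divided into 2 shares of £50,000: Zofia and Wiremu each take £50,000.

Wiremu receives £50,000.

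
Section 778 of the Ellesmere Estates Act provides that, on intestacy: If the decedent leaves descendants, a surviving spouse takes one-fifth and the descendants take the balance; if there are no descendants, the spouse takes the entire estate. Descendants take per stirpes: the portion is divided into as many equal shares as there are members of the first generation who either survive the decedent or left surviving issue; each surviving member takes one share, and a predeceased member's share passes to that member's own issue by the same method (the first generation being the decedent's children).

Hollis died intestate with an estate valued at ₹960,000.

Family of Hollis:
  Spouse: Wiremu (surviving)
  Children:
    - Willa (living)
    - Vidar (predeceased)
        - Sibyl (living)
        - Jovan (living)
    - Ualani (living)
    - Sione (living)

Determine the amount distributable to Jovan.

Wiremu takes one-fifth of ₹960,000 = ₹192,000. The remaining ₹768,000 passes to the descendants.
The descendants' portion (₹768,000) is divided into 4 shares of ₹192,000: Willa, Ualani, and Sione each take ₹192,000; Vidar's ₹192,000 share passes to Vidar's issue.
Vidar's share (₹192,000) is divided into 2 shares of ₹96,000: Sibyl and Jovan each take ₹96,000.

Jovan receives ₹96,000.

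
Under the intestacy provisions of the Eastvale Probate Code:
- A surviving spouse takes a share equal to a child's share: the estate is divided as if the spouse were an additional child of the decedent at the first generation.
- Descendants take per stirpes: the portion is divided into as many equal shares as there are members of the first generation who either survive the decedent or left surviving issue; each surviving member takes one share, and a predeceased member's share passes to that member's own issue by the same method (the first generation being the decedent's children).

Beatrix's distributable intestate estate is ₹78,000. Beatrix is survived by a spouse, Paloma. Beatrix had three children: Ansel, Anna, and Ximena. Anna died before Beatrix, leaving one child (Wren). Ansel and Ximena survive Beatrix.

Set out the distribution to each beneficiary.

Paloma: ₹19,500; Ansel: ₹19,500; Wren: ₹19,500; Ximena: ₹19,500

The spouse counts as an additional share at the children's level, so there are 4 primary shares of ₹19,500. Paloma takes one such share (₹19,500).
The children's combined portion (₹58,500) is divided into 3 shares of ₹19,500: Ansel and Ximena each take ₹19,500; Anna's ₹19,500 share passes to Anna's issue.
Anna's share (₹19,500) passes entirely to Wren.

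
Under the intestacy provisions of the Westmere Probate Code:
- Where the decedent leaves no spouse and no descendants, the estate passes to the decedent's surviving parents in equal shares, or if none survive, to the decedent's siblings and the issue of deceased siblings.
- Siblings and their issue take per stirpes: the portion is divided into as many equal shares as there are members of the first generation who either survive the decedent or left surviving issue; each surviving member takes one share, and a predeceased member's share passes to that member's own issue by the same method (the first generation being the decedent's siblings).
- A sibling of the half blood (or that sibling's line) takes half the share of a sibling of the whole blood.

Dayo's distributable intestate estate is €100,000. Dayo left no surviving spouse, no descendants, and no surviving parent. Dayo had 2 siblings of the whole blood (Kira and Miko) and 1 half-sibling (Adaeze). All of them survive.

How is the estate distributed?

The entire €100,000 passes to the siblings and their issue.
Counting each half-blood sibling's line as half a unit, there are 5/2 units in €100,000, so one unit is €40,000. Whole-blood lines (Kira and Miko) take €40,000 each; half-blood lines (Adaeze) take €20,000 each.

Adaeze: €20,000; Kira: €40,000; Miko: €40,000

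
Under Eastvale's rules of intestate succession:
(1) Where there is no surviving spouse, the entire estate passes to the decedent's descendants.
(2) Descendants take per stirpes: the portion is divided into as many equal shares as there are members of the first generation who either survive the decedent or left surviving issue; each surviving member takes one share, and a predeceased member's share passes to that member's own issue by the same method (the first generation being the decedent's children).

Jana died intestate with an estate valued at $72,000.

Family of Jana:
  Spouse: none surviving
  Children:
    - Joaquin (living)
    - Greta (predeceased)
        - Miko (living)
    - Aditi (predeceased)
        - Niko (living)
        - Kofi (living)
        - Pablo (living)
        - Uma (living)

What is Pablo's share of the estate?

Pablo receives $6,000.

The entire $72,000 passes to the descendants.
That amount ($72,000) is divided into 3 shares of $24,000: Joaquin takes $24,000; Greta's $24,000 share passes to Greta's issue; Aditi's $24,000 share passes to Aditi's issue.
Greta's share ($24,000) passes entirely to Miko.
Aditi's share ($24,000) is divided into 4 shares of $6,000: Niko, Kofi, Pablo, and Uma each take $6,000.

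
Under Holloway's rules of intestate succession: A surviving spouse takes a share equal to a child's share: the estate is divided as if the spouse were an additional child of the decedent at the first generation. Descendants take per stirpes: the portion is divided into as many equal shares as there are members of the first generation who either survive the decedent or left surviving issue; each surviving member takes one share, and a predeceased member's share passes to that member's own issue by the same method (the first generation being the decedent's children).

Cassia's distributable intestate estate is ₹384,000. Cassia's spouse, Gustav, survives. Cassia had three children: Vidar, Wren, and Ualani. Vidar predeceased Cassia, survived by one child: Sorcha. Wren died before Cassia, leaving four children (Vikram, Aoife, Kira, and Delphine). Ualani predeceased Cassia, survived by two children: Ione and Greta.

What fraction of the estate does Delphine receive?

Delphine receives 1/16 of the estate.

The spouse counts as an additional share at the children's level, so there are 4 primary shares of ₹96,000. Gustav takes one such share (₹96,000).
The children's combined portion (₹288,000) is divided into 3 shares of ₹96,000: Vidar's ₹96,000 share passes to Vidar's issue; Wren's ₹96,000 share passes to Wren's issue; Ualani's ₹96,000 share passes to Ualani's issue.
Vidar's share (₹96,000) passes entirely to Sorcha.
Wren's share (₹96,000) is divided into 4 shares of ₹24,000: Vikram, Aoife, Kira, and Delphine each take ₹24,000.
Ualani's share (₹96,000) is divided into 2 shares of ₹48,000: Ione and Greta each take ₹48,000.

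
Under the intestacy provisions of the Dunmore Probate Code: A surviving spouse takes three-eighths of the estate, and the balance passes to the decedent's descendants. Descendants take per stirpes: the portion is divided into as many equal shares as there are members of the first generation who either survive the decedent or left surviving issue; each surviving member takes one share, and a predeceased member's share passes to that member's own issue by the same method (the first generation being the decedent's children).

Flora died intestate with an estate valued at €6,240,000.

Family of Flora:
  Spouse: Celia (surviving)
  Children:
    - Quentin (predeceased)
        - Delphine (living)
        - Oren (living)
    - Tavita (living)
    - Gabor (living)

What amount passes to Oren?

Oren receives €650,000.

Celia takes three-eighths of €6,240,000 = €2,340,000. The remaining €3,900,000 passes to the descendants.
The descendants' portion (€3,900,000) is divided into 3 shares of €1,300,000: Tavita and Gabor each take €1,300,000; Quentin's €1,300,000 share passes to Quentin's issue.
Quentin's share (€1,300,000) is divided into 2 shares of €650,000: Delphine and Oren each take €650,000.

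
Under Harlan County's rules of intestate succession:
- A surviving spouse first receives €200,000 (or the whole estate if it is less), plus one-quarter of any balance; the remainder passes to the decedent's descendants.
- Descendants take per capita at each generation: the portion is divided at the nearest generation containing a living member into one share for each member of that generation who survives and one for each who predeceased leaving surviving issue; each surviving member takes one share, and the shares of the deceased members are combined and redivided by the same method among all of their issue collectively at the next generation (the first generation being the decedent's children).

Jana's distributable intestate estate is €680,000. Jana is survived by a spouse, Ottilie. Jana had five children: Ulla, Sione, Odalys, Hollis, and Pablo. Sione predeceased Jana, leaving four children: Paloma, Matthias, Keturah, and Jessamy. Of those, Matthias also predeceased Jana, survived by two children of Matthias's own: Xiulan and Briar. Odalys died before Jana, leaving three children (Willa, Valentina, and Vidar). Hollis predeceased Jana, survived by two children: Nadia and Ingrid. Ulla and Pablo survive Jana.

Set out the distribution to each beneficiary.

Ottilie: €320,000; Ulla: €72,000; Paloma: €24,000; Xiulan: €12,000; Briar: €12,000; Keturah: €24,000; Jessamy: €24,000; Willa: €24,000; Valentina: €24,000; Vidar: €24,000; Nadia: €24,000; Ingrid: €24,000; Pablo: €72,000

Ottilie first takes €200,000, leaving a balance of €480,000. Ottilie then takes one-quarter of the balance (€120,000), for a total of €320,000. The remaining €360,000 passes to the descendants.
The descendants' portion (€360,000) is divided at the children's generation into 5 shares of €72,000. Ulla and Pablo each take €72,000. The 3 shares of the deceased (Sione, Odalys, and Hollis) are combined into a pool of €216,000.
That pool (€216,000) is divided at the grandchildren's generation into 9 shares of €24,000. Paloma, Keturah, Jessamy, Willa, Valentina, Vidar, Nadia, and Ingrid each take €24,000. The remaining share for the deceased Matthias (€24,000) is carried to the next generation.
That pool (€24,000) is divided at the great-grandchildren's generation equally among Xiulan and Briar: €12,000 each.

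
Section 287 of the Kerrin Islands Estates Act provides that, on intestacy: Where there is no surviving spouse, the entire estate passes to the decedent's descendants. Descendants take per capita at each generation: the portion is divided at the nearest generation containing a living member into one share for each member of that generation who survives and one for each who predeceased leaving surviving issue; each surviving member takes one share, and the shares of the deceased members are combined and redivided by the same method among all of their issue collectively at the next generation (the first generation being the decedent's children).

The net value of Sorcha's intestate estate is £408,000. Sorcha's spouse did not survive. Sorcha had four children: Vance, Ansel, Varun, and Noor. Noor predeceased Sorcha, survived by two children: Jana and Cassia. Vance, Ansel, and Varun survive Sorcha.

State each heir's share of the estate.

Vance: £102,000; Ansel: £102,000; Varun: £102,000; Jana: £51,000; Cassia: £51,000

The entire £408,000 passes to the descendants.
That amount (£408,000) is divided at the children's generation into 4 shares of £102,000. Vance, Ansel, and Varun each take £102,000. The remaining share for the deceased Noor (£102,000) is carried to the next generation.
That pool (£102,000) is divided at the grandchildren's generation equally among Jana and Cassia: £51,000 each.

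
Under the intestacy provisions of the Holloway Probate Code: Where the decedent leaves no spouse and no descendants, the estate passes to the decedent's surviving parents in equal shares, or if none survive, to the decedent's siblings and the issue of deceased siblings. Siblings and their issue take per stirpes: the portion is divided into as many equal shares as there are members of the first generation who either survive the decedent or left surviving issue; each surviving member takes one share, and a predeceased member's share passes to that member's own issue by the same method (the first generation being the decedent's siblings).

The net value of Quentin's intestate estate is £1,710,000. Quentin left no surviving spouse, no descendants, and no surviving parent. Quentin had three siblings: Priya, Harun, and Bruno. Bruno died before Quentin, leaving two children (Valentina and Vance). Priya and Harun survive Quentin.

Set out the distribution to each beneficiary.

The entire £1,710,000 passes to the siblings and their issue.
That amount (£1,710,000) is divided into 3 shares of £570,000: Priya and Harun each take £570,000; Bruno's £570,000 share passes to Bruno's issue.
Bruno's share (£570,000) is divided into 2 shares of £285,000: Valentina and Vance each take £285,000.

Priya: £570,000; Harun: £570,000; Valentina: £285,000; Vance: £285,000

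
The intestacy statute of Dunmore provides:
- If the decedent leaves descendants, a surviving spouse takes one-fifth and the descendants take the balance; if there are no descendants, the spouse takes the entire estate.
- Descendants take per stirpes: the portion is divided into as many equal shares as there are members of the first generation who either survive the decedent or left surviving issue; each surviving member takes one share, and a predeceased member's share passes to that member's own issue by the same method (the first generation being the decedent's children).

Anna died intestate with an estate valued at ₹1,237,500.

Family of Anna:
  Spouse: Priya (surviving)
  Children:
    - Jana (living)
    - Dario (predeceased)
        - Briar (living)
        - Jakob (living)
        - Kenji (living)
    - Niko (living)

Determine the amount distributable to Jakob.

Priya takes one-fifth of ₹1,237,500 = ₹247,500. The remaining ₹990,000 passes to the descendants.
The descendants' portion (₹990,000) is divided into 3 shares of ₹330,000: Jana and Niko each take ₹330,000; Dario's ₹330,000 share passes to Dario's issue.
Dario's share (₹330,000) is divided into 3 shares of ₹110,000: Briar, Jakob, and Kenji each take ₹110,000.

Jakob receives ₹110,000.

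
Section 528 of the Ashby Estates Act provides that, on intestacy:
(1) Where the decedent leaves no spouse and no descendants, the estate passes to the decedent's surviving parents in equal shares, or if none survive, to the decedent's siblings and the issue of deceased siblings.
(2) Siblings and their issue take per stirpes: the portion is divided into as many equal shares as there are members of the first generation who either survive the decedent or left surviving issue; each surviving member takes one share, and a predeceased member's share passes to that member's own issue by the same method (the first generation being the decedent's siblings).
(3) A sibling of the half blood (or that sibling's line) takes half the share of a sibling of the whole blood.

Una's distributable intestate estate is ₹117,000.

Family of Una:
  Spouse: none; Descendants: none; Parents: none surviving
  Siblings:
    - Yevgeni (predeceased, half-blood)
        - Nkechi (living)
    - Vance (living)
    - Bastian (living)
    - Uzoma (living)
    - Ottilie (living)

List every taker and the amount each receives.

Nkechi: ₹13,000; Vance: ₹26,000; Bastian: ₹26,000; Uzoma: ₹26,000; Ottilie: ₹26,000

The entire ₹117,000 passes to the siblings and their issue.
Counting each half-blood sibling's line as half a unit, there are 9/2 units in ₹117,000, so one unit is ₹26,000. Whole-blood lines (Vance, Bastian, Uzoma, and Ottilie) take ₹26,000 each; half-blood lines (Yevgeni) take ₹13,000 each.
Yevgeni's share (₹13,000) passes entirely to Nkechi.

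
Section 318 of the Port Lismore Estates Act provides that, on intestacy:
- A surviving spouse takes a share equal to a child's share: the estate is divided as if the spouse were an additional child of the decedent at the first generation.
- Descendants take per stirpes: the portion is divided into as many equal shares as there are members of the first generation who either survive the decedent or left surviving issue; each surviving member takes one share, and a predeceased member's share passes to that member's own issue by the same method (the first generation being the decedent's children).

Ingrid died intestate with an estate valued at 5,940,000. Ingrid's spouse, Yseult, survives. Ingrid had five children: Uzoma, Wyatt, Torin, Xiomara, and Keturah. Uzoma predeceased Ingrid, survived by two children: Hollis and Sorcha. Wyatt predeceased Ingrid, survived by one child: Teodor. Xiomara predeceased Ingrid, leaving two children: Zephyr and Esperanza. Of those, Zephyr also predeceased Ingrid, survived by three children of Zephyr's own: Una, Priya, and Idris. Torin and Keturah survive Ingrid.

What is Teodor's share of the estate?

Teodor receives 990,000.

The spouse counts as an additional share at the children's level, so there are 6 primary shares of 990,000. Yseult takes one such share (990,000).
The children's combined portion (4,950,000) is divided into 5 shares of 990,000: Torin and Keturah each take 990,000; Uzoma's 990,000 share passes to Uzoma's issue; Wyatt's 990,000 share passes to Wyatt's issue; Xiomara's 990,000 share passes to Xiomara's issue.
Uzoma's share (990,000) is divided into 2 shares of 495,000: Hollis and Sorcha each take 495,000.
Wyatt's share (990,000) passes entirely to Teodor.
Xiomara's share (990,000) is divided into 2 shares of 495,000: Esperanza takes 495,000; Zephyr's 495,000 share passes to Zephyr's issue.
Zephyr's share (495,000) is divided into 3 shares of 165,000: Una, Priya, and Idris each take 165,000.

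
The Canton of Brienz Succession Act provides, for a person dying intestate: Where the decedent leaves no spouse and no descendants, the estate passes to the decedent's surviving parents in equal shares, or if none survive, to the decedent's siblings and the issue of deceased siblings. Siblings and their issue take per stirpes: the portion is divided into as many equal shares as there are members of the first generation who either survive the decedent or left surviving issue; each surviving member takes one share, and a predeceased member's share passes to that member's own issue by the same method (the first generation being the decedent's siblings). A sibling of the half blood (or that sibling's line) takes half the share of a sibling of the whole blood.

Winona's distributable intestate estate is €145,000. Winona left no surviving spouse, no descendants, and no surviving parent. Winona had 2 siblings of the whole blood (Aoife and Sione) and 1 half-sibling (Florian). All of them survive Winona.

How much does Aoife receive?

The entire €145,000 passes to the siblings and their issue.
Counting each half-blood sibling's line as half a unit, there are 5/2 units in €145,000, so one unit is €58,000. Whole-blood lines (Aoife and Sione) take €58,000 each; half-blood lines (Florian) take €29,000 each.

Aoife receives €58,000.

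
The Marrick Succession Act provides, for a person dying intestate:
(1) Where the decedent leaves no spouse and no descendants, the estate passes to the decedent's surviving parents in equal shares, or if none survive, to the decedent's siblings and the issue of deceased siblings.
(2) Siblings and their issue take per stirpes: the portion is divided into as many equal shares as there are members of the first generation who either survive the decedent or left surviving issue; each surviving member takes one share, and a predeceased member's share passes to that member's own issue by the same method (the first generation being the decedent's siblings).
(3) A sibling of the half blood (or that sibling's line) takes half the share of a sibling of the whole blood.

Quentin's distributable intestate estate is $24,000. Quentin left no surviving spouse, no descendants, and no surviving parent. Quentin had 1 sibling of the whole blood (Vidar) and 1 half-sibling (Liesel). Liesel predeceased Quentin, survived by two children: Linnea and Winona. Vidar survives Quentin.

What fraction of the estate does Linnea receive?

The entire $24,000 passes to the siblings and their issue.
Counting each half-blood sibling's line as half a unit, there are 3/2 units in $24,000, so one unit is $16,000. Whole-blood lines (Vidar) take $16,000 each; half-blood lines (Liesel) take $8,000 each.
Liesel's share ($8,000) is divided into 2 shares of $4,000: Linnea and Winona each take $4,000.

Linnea receives 1/6 of the estate.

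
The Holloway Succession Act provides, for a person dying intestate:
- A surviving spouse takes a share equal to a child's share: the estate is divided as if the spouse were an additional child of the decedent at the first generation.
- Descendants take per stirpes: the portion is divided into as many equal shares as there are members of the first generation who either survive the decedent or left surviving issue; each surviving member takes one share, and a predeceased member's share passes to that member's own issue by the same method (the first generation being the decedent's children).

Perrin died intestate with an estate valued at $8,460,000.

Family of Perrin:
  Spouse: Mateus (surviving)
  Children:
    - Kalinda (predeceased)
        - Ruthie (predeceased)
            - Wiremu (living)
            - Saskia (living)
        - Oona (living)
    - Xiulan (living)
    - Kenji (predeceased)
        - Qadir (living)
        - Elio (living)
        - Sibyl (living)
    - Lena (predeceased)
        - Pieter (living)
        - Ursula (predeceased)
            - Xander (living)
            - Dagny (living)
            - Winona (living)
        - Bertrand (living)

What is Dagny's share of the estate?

The spouse counts as an additional share at the children's level, so there are 5 primary shares of $1,692,000. Mateus takes one such share ($1,692,000).
The children's combined portion ($6,768,000) is divided into 4 shares of $1,692,000: Xiulan takes $1,692,000; Kalinda's $1,692,000 share passes to Kalinda's issue; Kenji's $1,692,000 share passes to Kenji's issue; Lena's $1,692,000 share passes to Lena's issue.
Kalinda's share ($1,692,000) is divided into 2 shares of $846,000: Oona takes $846,000; Ruthie's $846,000 share passes to Ruthie's issue.
Ruthie's share ($846,000) is divided into 2 shares of $423,000: Wiremu and Saskia each take $423,000.
Kenji's share ($1,692,000) is divided into 3 shares of $564,000: Qadir, Elio, and Sibyl each take $564,000.
Lena's share ($1,692,000) is divided into 3 shares of $564,000: Pieter and Bertrand each take $564,000; Ursula's $564,000 share passes to Ursula's issue.
Ursula's share ($564,000) is divided into 3 shares of $188,000: Xander, Dagny, and Winona each take $188,000.

Dagny receives $188,000.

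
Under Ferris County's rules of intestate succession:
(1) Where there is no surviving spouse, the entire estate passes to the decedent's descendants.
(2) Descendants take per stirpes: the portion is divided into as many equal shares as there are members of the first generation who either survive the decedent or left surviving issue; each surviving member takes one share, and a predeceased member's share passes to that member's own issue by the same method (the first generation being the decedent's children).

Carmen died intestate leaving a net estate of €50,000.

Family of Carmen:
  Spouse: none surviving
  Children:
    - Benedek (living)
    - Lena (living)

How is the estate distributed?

The entire €50,000 passes to the descendants.
That amount (€50,000) is divided into 2 shares of €25,000: Benedek and Lena each take €25,000.

Benedek: €25,000; Lena: €25,000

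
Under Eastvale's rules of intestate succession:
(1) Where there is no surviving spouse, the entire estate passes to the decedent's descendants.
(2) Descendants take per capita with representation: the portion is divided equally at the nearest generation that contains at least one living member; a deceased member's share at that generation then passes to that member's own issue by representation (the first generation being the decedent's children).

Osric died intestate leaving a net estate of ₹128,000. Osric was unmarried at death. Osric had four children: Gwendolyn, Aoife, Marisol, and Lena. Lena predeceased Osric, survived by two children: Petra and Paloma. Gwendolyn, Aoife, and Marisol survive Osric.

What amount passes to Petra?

Petra receives ₹16,000.

The entire ₹128,000 passes to the descendants.
That amount (₹128,000) is divided into 4 shares of ₹32,000: Gwendolyn, Aoife, and Marisol each take ₹32,000; Lena's ₹32,000 share passes to Lena's issue.
Lena's share (₹32,000) is divided into 2 shares of ₹16,000: Petra and Paloma each take ₹16,000.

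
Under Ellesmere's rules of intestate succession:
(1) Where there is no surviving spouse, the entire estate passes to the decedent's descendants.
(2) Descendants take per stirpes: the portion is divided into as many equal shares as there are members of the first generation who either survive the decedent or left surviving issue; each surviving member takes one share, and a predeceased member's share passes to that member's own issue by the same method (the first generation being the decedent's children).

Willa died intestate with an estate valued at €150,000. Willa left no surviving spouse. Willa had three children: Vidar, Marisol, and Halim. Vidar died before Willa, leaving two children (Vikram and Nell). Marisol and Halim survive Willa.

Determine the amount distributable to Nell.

The entire €150,000 passes to the descendants.
That amount (€150,000) is divided into 3 shares of €50,000: Marisol and Halim each take €50,000; Vidar's €50,000 share passes to Vidar's issue.
Vidar's share (€50,000) is divided into 2 shares of €25,000: Vikram and Nell each take €25,000.

Nell receives €25,000.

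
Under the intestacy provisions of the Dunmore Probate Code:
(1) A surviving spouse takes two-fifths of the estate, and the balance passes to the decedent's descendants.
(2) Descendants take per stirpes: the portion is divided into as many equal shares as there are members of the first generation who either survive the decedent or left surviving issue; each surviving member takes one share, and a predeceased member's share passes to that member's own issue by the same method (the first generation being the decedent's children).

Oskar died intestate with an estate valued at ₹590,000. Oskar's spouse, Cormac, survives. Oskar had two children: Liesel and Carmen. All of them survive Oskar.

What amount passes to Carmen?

Carmen receives ₹177,000.

Cormac takes two-fifths of ₹590,000 = ₹236,000. The remaining ₹354,000 passes to the descendants.
The descendants' portion (₹354,000) is divided into 2 shares of ₹177,000: Liesel and Carmen each take ₹177,000.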